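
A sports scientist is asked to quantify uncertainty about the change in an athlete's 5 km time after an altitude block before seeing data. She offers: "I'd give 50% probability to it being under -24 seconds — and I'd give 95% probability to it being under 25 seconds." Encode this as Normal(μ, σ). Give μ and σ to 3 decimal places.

The p-quantile of Normal(μ,σ) is μ + z_p·σ, with z_{0.5} = 0 and z_{0.95} = 1.645.
Eliminate σ: μ = (z₂·x₁ − z₁·x₂)/(z₂ − z₁) = (1.645·-24 − (0)·25)/1.645 = -24.000.
Then σ = (x₂ − x₁)/(z₂ − z₁) = (25 − -24)/1.645 = 29.790.

μ = -24.000, σ = 29.790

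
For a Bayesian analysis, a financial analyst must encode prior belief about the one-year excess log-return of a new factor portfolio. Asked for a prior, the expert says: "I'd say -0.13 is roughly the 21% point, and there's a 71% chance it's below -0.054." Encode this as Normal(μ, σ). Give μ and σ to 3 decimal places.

μ = -0.085, σ = 0.056

For Normal(μ,σ), the p-quantile is μ + z_p·σ. Here z_{0.21} = -0.8064, z_{0.71} = 0.5534.
So -0.13 = μ − 0.8064σ and -0.054 = μ + 0.5534σ.
Subtracting: σ = (-0.054 − -0.13)/(0.5534 − (-0.8064)) = 0.056.
Then μ = -0.13 − (-0.8064)·0.056 = -0.085.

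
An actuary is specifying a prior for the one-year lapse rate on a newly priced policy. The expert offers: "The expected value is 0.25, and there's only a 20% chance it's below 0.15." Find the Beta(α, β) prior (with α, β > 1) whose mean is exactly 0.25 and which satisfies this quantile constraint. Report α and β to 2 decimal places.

α ≈ 3.44, β ≈ 10.33

With mean 0.25 fixed, write α = 0.25s, β = 0.75s where s = α+β.
Need P(θ < 0.15) = 0.2 under Beta(0.25s, 0.75s). Normal approximation: (q−m)/√(m(1−m)/s) ≈ z_{0.2} = -0.842, so s ≈ 0.25·0.75·(-0.842)²/(0.15−0.25)² = 13.3.
At s = 13.3: P(θ<0.15) ≈ 0.206. Adjusting to match 0.2 gives s ≈ 13.78.
So α = 0.25·13.78 ≈ 3.44, β = 0.75·13.78 ≈ 10.33.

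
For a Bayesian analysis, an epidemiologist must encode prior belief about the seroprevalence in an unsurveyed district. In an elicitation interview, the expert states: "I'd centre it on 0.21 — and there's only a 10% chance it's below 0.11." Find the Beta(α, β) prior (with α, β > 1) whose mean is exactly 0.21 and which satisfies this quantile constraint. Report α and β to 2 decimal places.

With mean 0.21 fixed, write α = 0.21s, β = 0.79s where s = α+β.
Need P(θ < 0.11) = 0.1 under Beta(0.21s, 0.79s). Normal approximation: (q−m)/√(m(1−m)/s) ≈ z_{0.1} = -1.28, so s ≈ 0.21·0.79·(-1.28)²/(0.11−0.21)² = 27.2.
At s = 27.2: P(θ<0.11) ≈ 0.081. Adjusting to match 0.1 gives s ≈ 23.46.
So α = 0.21·23.46 ≈ 4.93, β = 0.79·23.46 ≈ 18.53.

α ≈ 4.93, β ≈ 18.53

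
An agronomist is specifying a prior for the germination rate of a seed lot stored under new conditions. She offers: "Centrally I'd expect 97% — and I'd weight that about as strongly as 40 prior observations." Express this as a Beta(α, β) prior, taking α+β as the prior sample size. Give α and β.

Under the effective-sample-size interpretation, Beta(α, β) has prior mean α/(α+β) and prior sample size α+β.
So α+β = 40 and α/(α+β) = 0.97, giving α = 0.97·40 = 38.8 and β = 40 − 38.8 = 1.2.

α = 38.8, β = 1.2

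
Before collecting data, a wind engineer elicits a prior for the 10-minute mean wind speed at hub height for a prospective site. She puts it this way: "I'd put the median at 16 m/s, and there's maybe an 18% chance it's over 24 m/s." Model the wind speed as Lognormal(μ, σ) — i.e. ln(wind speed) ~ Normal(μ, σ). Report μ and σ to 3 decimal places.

If T ~ Lognormal(μ,σ) then ln T ~ Normal(μ,σ), so the p-quantile of ln T is μ + z_p·σ.
ln(16) = 2.773 and ln(24) = 3.178; z_{0.5} = 0, z_{0.82} = 0.9154.
σ = (3.178 − 2.773)/(0.9154 − (0)) = 0.443.
μ = 2.773 − (0)·0.443 = 2.773.

μ ≈ 2.773, σ ≈ 0.443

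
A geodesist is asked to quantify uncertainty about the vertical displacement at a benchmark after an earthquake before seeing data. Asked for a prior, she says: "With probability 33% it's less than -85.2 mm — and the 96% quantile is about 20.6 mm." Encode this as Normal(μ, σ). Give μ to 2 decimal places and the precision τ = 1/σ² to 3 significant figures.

μ = -63.95, τ = 0.000429

The p-quantile of Normal(μ,σ) is μ + z_p·σ, with z_{0.33} = -0.4399 and z_{0.96} = 1.751.
Eliminate σ: μ = (z₂·x₁ − z₁·x₂)/(z₂ − z₁) = (1.751·-85.2 − (-0.4399)·20.6)/2.191 = -63.95.
Then σ = (x₂ − x₁)/(z₂ − z₁) = (20.6 − -85.2)/2.191 = 48.30.
Precision τ = 1/σ² = 1/48.3² = 0.000429.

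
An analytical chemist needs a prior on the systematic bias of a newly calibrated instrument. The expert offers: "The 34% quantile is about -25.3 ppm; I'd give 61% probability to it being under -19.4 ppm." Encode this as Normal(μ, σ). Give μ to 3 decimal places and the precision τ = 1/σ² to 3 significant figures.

The p-quantile of Normal(μ,σ) is μ + z_p·σ, with z_{0.34} = -0.4125 and z_{0.61} = 0.2793.
Eliminate σ: μ = (z₂·x₁ − z₁·x₂)/(z₂ − z₁) = (0.2793·-25.3 − (-0.4125)·-19.4)/0.6918 = -21.782.
Then σ = (x₂ − x₁)/(z₂ − z₁) = (-19.4 − -25.3)/0.6918 = 8.529.
Precision τ = 1/σ² = 1/8.529² = 0.0137.

μ = -21.782, τ = 0.0137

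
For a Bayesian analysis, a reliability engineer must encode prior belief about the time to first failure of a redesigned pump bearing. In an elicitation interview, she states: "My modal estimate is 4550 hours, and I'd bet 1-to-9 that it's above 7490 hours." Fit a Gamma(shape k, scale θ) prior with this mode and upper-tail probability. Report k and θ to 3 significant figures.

k ≈ 8.59, θ ≈ 599

Gamma(k,θ) with k>1 has mode (k−1)θ, so θ = 4550/(k−1).
Need P(X < 7490) = 0.9 with θ tied to k this way. Start at k = 2, θ = 4550: P(X<7490) ≈ 0.490.
Too low — raise k to concentrate. Iterating converges to k ≈ 8.59.
Then θ = 4550/(8.59−1) ≈ 599.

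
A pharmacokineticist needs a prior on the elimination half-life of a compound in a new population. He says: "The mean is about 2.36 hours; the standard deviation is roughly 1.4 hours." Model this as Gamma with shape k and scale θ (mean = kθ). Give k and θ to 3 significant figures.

For Gamma(k, scale θ): mean = kθ, variance = kθ², so CV = 1/√k.
CV = SD/mean = 1.4/2.36 = 0.5932, hence k = 1/CV² = 2.84.
Then θ = mean/k = 2.36/2.84 = 0.831.

k ≈ 2.84, θ ≈ 0.831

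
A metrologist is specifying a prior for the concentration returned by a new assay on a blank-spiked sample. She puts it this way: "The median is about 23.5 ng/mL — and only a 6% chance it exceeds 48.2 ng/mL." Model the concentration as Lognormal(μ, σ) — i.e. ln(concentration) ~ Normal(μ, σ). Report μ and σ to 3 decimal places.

μ ≈ 3.157, σ ≈ 0.462

If T ~ Lognormal(μ,σ) then ln T ~ Normal(μ,σ), so the p-quantile of ln T is μ + z_p·σ.
ln(23.5) = 3.157 and ln(48.2) = 3.875; z_{0.5} = 0, z_{0.94} = 1.555.
σ = (3.875 − 3.157)/(1.555 − (0)) = 0.462.
μ = 3.157 − (0)·0.462 = 3.157.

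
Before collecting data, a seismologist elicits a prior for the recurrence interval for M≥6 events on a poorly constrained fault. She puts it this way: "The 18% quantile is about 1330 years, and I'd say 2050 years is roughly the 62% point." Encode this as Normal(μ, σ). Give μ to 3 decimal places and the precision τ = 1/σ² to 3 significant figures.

μ = 1869.841, τ = 2.88e-06

The p-quantile of Normal(μ,σ) is μ + z_p·σ, with z_{0.18} = -0.9154 and z_{0.62} = 0.3055.
Eliminate σ: μ = (z₂·x₁ − z₁·x₂)/(z₂ − z₁) = (0.3055·1330 − (-0.9154)·2050)/1.221 = 1869.841.
Then σ = (x₂ − x₁)/(z₂ − z₁) = (2050 − 1330)/1.221 = 589.755.
Precision τ = 1/σ² = 1/589.8² = 2.88e-06.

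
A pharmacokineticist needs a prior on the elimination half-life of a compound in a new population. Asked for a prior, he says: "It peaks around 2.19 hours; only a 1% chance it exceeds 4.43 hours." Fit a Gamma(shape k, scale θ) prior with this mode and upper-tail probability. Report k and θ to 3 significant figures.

k ≈ 10.9, θ ≈ 0.222

Gamma(k,θ) with k>1 has mode (k−1)θ, so θ = 2.19/(k−1).
Need P(X < 4.43) = 0.99 with θ tied to k this way. Start at k = 2, θ = 2.19: P(X<4.43) ≈ 0.600.
Too low — raise k to concentrate. Iterating converges to k ≈ 10.9.
Then θ = 2.19/(10.9−1) ≈ 0.222.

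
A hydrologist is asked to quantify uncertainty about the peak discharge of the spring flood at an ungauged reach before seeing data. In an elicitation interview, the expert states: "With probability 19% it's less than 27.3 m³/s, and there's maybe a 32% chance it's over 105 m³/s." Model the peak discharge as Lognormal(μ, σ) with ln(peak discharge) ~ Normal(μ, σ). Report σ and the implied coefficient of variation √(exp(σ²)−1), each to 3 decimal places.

σ ≈ 1.001, CV ≈ 1.313

If T ~ Lognormal(μ,σ) then ln T ~ Normal(μ,σ), so the p-quantile of ln T is μ + z_p·σ.
ln(27.3) = 3.307 and ln(105) = 4.654; z_{0.19} = -0.8779, z_{0.68} = 0.4677.
σ = (4.654 − 3.307)/(0.4677 − (-0.8779)) = 1.001.
μ = 3.307 − (-0.8779)·1.001 = 4.186.
CV = √(exp(σ²)−1) = √(exp(1.0022)−1) = 1.313.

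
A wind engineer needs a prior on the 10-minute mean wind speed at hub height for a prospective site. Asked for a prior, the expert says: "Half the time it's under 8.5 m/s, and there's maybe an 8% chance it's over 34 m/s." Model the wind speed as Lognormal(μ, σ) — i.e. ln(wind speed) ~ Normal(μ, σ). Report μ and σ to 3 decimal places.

If T ~ Lognormal(μ,σ) then ln T ~ Normal(μ,σ), so the p-quantile of ln T is μ + z_p·σ.
ln(8.5) = 2.14 and ln(34) = 3.526; z_{0.5} = 0, z_{0.92} = 1.405.
σ = (3.526 − 2.14)/(1.405 − (0)) = 0.987.
μ = 2.14 − (0)·0.987 = 2.140.

μ ≈ 2.140, σ ≈ 0.987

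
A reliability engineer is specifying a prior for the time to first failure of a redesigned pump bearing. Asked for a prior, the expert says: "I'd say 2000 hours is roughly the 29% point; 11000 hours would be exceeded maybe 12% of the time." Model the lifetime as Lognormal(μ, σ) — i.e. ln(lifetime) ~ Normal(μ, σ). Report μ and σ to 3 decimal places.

If T ~ Lognormal(μ,σ) then ln T ~ Normal(μ,σ), so the p-quantile of ln T is μ + z_p·σ.
ln(2000) = 7.601 and ln(11000) = 9.306; z_{0.29} = -0.5534, z_{0.88} = 1.175.
σ = (9.306 − 7.601)/(1.175 − (-0.5534)) = 0.986.
μ = 7.601 − (-0.5534)·0.986 = 8.147.

μ ≈ 8.147, σ ≈ 0.986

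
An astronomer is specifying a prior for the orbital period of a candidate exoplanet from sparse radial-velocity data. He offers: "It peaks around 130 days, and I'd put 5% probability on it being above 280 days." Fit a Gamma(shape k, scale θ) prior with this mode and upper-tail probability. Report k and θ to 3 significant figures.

k ≈ 5.68, θ ≈ 27.8

Gamma(k,θ) with k>1 has mode (k−1)θ, so θ = 130/(k−1).
Need P(X < 280) = 0.95 with θ tied to k this way. Start at k = 2, θ = 130: P(X<280) ≈ 0.634.
Too low — raise k to concentrate. Iterating converges to k ≈ 5.68.
Then θ = 130/(5.68−1) ≈ 27.8.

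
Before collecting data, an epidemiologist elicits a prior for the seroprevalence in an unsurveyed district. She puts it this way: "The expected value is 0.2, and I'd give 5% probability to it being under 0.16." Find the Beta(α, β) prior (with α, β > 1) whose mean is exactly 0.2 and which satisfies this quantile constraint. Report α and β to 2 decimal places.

α ≈ 50.34, β ≈ 201.35

With mean 0.2 fixed, write α = 0.2s, β = 0.8s where s = α+β.
Need P(θ < 0.16) = 0.05 under Beta(0.2s, 0.8s). Normal approximation: (q−m)/√(m(1−m)/s) ≈ z_{0.05} = -1.64, so s ≈ 0.2·0.8·(-1.64)²/(0.16−0.2)² = 270.6.
At s = 270.6: P(θ<0.16) ≈ 0.044. Adjusting to match 0.05 gives s ≈ 251.69.
So α = 0.2·251.69 ≈ 50.34, β = 0.8·251.69 ≈ 201.35.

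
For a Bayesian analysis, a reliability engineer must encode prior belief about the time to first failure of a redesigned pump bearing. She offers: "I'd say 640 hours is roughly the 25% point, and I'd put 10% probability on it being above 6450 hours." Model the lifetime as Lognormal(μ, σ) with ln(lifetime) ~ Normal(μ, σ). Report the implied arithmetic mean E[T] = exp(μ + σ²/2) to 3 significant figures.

If T ~ Lognormal(μ,σ) then ln T ~ Normal(μ,σ), so the p-quantile of ln T is μ + z_p·σ.
ln(640) = 6.461 and ln(6450) = 8.772; z_{0.25} = -0.6745, z_{0.9} = 1.282.
σ = (8.772 − 6.461)/(1.282 − (-0.6745)) = 1.181.
μ = 6.461 − (-0.6745)·1.181 = 7.258.
E[T] = exp(μ + σ²/2) = exp(7.258 + 0.6976) = 2850 hours.

E[T] ≈ 2850 hours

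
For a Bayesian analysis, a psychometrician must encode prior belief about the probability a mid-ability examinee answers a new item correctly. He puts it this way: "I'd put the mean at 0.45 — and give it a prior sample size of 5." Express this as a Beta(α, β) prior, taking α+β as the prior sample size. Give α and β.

α = 2.25, β = 2.75

Under the effective-sample-size interpretation, Beta(α, β) has prior mean α/(α+β) and prior sample size α+β.
So α+β = 5 and α/(α+β) = 0.45, giving α = 0.45·5 = 2.25 and β = 5 − 2.25 = 2.75.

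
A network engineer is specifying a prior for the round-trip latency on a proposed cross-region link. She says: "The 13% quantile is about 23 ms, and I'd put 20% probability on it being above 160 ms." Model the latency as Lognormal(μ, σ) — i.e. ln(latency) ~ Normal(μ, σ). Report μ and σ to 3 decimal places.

μ ≈ 4.246, σ ≈ 0.986

If T ~ Lognormal(μ,σ) then ln T ~ Normal(μ,σ), so the p-quantile of ln T is μ + z_p·σ.
ln(23) = 3.135 and ln(160) = 5.075; z_{0.13} = -1.126, z_{0.8} = 0.8416.
σ = (5.075 − 3.135)/(0.8416 − (-1.126)) = 0.986.
μ = 3.135 − (-1.126)·0.986 = 4.246.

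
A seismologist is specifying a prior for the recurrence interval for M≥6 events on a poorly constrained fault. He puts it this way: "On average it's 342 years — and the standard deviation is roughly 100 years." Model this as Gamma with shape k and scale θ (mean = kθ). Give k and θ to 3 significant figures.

k ≈ 11.7, θ ≈ 29.2

For Gamma(k, scale θ): mean = kθ, variance = kθ², so CV = 1/√k.
CV = SD/mean = 100/342 = 0.2924, hence k = 1/CV² = 11.7.
Then θ = mean/k = 342/11.7 = 29.2.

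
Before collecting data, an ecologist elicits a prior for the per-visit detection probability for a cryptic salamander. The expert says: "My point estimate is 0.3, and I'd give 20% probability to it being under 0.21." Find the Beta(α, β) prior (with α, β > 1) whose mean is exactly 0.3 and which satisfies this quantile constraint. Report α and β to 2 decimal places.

With mean 0.3 fixed, write α = 0.3s, β = 0.7s where s = α+β.
Need P(θ < 0.21) = 0.2 under Beta(0.3s, 0.7s). Normal approximation: (q−m)/√(m(1−m)/s) ≈ z_{0.2} = -0.842, so s ≈ 0.3·0.7·(-0.842)²/(0.21−0.3)² = 18.4.
At s = 18.4: P(θ<0.21) ≈ 0.205. Adjusting to match 0.2 gives s ≈ 19.02.
So α = 0.3·19.02 ≈ 5.70, β = 0.7·19.02 ≈ 13.31.

α ≈ 5.70, β ≈ 13.31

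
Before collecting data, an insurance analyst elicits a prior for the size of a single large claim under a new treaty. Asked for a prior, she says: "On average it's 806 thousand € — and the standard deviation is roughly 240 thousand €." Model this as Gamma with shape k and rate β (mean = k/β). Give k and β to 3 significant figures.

k ≈ 11.3, β ≈ 0.014

For Gamma(k, rate β): mean = k/β, variance = k/β², so CV = 1/√k.
CV = SD/mean = 240/806 = 0.2978, hence k = 1/CV² = 11.3.
Then β = k/mean = 11.3/806 = 0.014.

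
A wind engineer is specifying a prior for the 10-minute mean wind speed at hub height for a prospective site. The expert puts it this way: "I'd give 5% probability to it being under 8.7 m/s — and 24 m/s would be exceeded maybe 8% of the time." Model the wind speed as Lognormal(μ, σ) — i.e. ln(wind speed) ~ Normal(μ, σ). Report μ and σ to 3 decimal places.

If T ~ Lognormal(μ,σ) then ln T ~ Normal(μ,σ), so the p-quantile of ln T is μ + z_p·σ.
ln(8.7) = 2.163 and ln(24) = 3.178; z_{0.05} = -1.645, z_{0.92} = 1.405.
σ = (3.178 − 2.163)/(1.405 − (-1.645)) = 0.333.
μ = 2.163 − (-1.645)·0.333 = 2.711.

μ ≈ 2.711, σ ≈ 0.333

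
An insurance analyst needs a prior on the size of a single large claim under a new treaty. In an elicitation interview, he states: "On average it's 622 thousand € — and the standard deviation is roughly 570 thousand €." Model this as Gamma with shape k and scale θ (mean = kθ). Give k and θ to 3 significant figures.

For Gamma(k, scale θ): mean = kθ, variance = kθ², so CV = 1/√k.
CV = SD/mean = 570/622 = 0.9164, hence k = 1/CV² = 1.19.
Then θ = mean/k = 622/1.19 = 522.

k ≈ 1.19, θ ≈ 522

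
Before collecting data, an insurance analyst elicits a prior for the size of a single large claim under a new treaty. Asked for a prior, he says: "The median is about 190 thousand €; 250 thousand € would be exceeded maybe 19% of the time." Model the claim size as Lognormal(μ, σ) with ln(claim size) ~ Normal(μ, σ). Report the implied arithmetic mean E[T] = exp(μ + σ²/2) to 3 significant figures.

If T ~ Lognormal(μ,σ) then ln T ~ Normal(μ,σ), so the p-quantile of ln T is μ + z_p·σ.
ln(190) = 5.247 and ln(250) = 5.521; z_{0.5} = 0, z_{0.81} = 0.8779.
σ = (5.521 − 5.247)/(0.8779 − (0)) = 0.313.
μ = 5.247 − (0)·0.313 = 5.247.
E[T] = exp(μ + σ²/2) = exp(5.247 + 0.0489) = 200 thousand €.

E[T] ≈ 200 thousand €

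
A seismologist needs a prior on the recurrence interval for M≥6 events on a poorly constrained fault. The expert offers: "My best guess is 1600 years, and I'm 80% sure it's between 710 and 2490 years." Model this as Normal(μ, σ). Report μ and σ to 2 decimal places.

A symmetric 80% interval runs μ ± z·σ with z = 1.282.
Half-width = 890, so σ = 890/1.282 = 694.47.
μ is the stated best guess, 1600.00.

μ = 1600.00, σ = 694.47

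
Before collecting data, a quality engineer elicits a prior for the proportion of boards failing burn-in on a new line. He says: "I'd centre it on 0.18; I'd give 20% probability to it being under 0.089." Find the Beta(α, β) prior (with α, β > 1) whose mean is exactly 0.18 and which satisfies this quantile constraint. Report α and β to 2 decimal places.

α ≈ 2.32, β ≈ 10.58

With mean 0.18 fixed, write α = 0.18s, β = 0.82s where s = α+β.
Need P(θ < 0.089) = 0.2 under Beta(0.18s, 0.82s). Normal approximation: (q−m)/√(m(1−m)/s) ≈ z_{0.2} = -0.842, so s ≈ 0.18·0.82·(-0.842)²/(0.089−0.18)² = 12.6.
At s = 12.6: P(θ<0.089) ≈ 0.204. Adjusting to match 0.2 gives s ≈ 12.90.
So α = 0.18·12.90 ≈ 2.32, β = 0.82·12.90 ≈ 10.58.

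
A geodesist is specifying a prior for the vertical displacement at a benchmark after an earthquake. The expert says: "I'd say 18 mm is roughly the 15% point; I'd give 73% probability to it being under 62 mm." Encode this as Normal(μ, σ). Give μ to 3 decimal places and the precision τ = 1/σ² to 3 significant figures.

μ = 45.651, τ = 0.0014

The p-quantile of Normal(μ,σ) is μ + z_p·σ, with z_{0.15} = -1.036 and z_{0.73} = 0.6128.
Eliminate σ: μ = (z₂·x₁ − z₁·x₂)/(z₂ − z₁) = (0.6128·18 − (-1.036)·62)/1.649 = 45.651.
Then σ = (x₂ − x₁)/(z₂ − z₁) = (62 − 18)/1.649 = 26.679.
Precision τ = 1/σ² = 1/26.68² = 0.0014.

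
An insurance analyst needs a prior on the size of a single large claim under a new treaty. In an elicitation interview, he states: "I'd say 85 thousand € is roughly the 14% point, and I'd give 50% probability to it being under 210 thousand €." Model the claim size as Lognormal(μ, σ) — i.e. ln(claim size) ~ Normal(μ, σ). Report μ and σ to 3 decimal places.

If T ~ Lognormal(μ,σ) then ln T ~ Normal(μ,σ), so the p-quantile of ln T is μ + z_p·σ.
ln(85) = 4.443 and ln(210) = 5.347; z_{0.14} = -1.08, z_{0.5} = 0.
σ = (5.347 − 4.443)/(0 − (-1.08)) = 0.837.
μ = 4.443 − (-1.08)·0.837 = 5.347.

μ ≈ 5.347, σ ≈ 0.837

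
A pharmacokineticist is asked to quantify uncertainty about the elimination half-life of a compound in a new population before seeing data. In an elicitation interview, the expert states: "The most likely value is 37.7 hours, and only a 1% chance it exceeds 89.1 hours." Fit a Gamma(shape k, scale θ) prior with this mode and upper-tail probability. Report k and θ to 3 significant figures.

k ≈ 7.42, θ ≈ 5.87

Gamma(k,θ) with k>1 has mode (k−1)θ, so θ = 37.7/(k−1).
Need P(X < 89.1) = 0.99 with θ tied to k this way. Start at k = 2, θ = 37.7: P(X<89.1) ≈ 0.684.
Too low — raise k to concentrate. Iterating converges to k ≈ 7.42.
Then θ = 37.7/(7.42−1) ≈ 5.87.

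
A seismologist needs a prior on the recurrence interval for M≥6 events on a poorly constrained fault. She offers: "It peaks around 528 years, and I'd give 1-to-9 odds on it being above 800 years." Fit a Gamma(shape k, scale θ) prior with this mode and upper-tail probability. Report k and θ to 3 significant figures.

k ≈ 11.8, θ ≈ 48.9

Gamma(k,θ) with k>1 has mode (k−1)θ, so θ = 528/(k−1).
Need P(X < 800) = 0.9 with θ tied to k this way. Start at k = 2, θ = 528: P(X<800) ≈ 0.447.
Too low — raise k to concentrate. Iterating converges to k ≈ 11.8.
Then θ = 528/(11.8−1) ≈ 48.9.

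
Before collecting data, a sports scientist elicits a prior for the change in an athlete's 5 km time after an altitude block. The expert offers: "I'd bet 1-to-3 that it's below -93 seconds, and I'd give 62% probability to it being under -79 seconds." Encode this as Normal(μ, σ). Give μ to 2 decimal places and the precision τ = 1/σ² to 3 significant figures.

μ = -83.36, τ = 0.0049

For Normal(μ,σ), the p-quantile is μ + z_p·σ. Here z_{0.25} = -0.6745, z_{0.62} = 0.3055.
So -93 = μ − 0.6745σ and -79 = μ + 0.3055σ.
Subtracting: σ = (-79 − -93)/(0.3055 − (-0.6745)) = 14.29.
Then μ = -93 − (-0.6745)·14.29 = -83.36.
Precision τ = 1/σ² = 1/14.29² = 0.0049.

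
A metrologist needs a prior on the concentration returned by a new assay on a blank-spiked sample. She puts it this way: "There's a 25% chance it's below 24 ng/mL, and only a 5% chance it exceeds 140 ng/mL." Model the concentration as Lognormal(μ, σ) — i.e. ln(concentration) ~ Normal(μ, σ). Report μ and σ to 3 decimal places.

If T ~ Lognormal(μ,σ) then ln T ~ Normal(μ,σ), so the p-quantile of ln T is μ + z_p·σ.
ln(24) = 3.178 and ln(140) = 4.942; z_{0.25} = -0.6745, z_{0.95} = 1.645.
σ = (4.942 − 3.178)/(1.645 − (-0.6745)) = 0.760.
μ = 3.178 − (-0.6745)·0.760 = 3.691.

μ ≈ 3.691, σ ≈ 0.760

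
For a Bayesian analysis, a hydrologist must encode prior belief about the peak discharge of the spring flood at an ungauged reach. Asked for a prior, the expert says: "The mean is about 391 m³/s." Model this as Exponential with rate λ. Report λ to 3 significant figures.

λ ≈ 0.00256

Exponential mean = 1/λ, so λ = 1/391.0 = 0.00256.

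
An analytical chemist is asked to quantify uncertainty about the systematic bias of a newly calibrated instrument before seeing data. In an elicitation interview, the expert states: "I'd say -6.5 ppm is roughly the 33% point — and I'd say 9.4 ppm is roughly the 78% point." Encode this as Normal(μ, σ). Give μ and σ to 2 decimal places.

μ = -0.73, σ = 13.12

For Normal(μ,σ), the p-quantile is μ + z_p·σ. Here z_{0.33} = -0.4399, z_{0.78} = 0.7722.
So -6.5 = μ − 0.4399σ and 9.4 = μ + 0.7722σ.
Subtracting: σ = (9.4 − -6.5)/(0.7722 − (-0.4399)) = 13.12.
Then μ = -6.5 − (-0.4399)·13.12 = -0.73.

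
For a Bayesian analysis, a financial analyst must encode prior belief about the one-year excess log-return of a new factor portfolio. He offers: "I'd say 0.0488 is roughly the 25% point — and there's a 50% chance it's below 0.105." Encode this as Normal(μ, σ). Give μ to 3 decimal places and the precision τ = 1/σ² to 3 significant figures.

The p-quantile of Normal(μ,σ) is μ + z_p·σ, with z_{0.25} = -0.6745 and z_{0.5} = 0.
Eliminate σ: μ = (z₂·x₁ − z₁·x₂)/(z₂ − z₁) = (0·0.0488 − (-0.6745)·0.105)/0.6745 = 0.105.
Then σ = (x₂ − x₁)/(z₂ − z₁) = (0.105 − 0.0488)/0.6745 = 0.083.
Precision τ = 1/σ² = 1/0.08332² = 144.

μ = 0.105, τ = 144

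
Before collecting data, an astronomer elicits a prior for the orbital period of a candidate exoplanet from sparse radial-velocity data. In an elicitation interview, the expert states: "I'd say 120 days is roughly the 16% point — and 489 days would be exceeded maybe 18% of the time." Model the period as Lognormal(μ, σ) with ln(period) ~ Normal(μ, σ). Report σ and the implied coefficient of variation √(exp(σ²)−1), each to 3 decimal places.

σ ≈ 0.736, CV ≈ 0.847

If T ~ Lognormal(μ,σ) then ln T ~ Normal(μ,σ), so the p-quantile of ln T is μ + z_p·σ.
ln(120) = 4.787 and ln(489) = 6.192; z_{0.16} = -0.9945, z_{0.82} = 0.9154.
σ = (6.192 − 4.787)/(0.9154 − (-0.9945)) = 0.736.
μ = 4.787 − (-0.9945)·0.736 = 5.519.
CV = √(exp(σ²)−1) = √(exp(0.5411)−1) = 0.847.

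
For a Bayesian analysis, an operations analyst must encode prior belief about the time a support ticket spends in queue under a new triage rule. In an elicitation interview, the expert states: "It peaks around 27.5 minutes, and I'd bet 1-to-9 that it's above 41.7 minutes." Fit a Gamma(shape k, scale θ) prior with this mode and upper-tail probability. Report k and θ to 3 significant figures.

k ≈ 11.8, θ ≈ 2.56

Gamma(k,θ) with k>1 has mode (k−1)θ, so θ = 27.5/(k−1).
Need P(X < 41.7) = 0.9 with θ tied to k this way. Start at k = 2, θ = 27.5: P(X<41.7) ≈ 0.448.
Too low — raise k to concentrate. Iterating converges to k ≈ 11.8.
Then θ = 27.5/(11.8−1) ≈ 2.56.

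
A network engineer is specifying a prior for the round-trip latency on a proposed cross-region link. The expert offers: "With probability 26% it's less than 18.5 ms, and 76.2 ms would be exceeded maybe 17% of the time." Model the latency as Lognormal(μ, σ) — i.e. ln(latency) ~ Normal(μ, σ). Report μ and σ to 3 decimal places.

μ ≈ 3.488, σ ≈ 0.886

If T ~ Lognormal(μ,σ) then ln T ~ Normal(μ,σ), so the p-quantile of ln T is μ + z_p·σ.
ln(18.5) = 2.918 and ln(76.2) = 4.333; z_{0.26} = -0.6433, z_{0.83} = 0.9542.
σ = (4.333 − 2.918)/(0.9542 − (-0.6433)) = 0.886.
μ = 2.918 − (-0.6433)·0.886 = 3.488.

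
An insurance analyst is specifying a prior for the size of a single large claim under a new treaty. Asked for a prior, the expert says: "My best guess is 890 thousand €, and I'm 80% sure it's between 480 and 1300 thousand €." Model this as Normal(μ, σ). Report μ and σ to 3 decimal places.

μ = 890.000, σ = 319.925

A symmetric 80% interval runs μ ± z·σ with z = 1.282.
Half-width = 410, so σ = 410/1.282 = 319.925.
μ is the stated best guess, 890.000.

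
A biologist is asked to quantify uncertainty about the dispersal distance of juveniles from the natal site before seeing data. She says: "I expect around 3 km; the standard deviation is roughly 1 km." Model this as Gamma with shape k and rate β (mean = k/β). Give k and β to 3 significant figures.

For Gamma(k, rate β): mean = k/β, variance = k/β², so CV = 1/√k.
CV = SD/mean = 1/3 = 0.3333, hence k = 1/CV² = 9.
Then β = k/mean = 9/3 = 3.

k ≈ 9, β ≈ 3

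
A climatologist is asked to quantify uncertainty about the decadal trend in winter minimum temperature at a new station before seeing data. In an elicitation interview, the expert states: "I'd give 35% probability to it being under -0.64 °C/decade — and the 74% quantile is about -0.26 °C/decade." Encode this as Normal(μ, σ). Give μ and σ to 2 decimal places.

For Normal(μ,σ), the p-quantile is μ + z_p·σ. Here z_{0.35} = -0.3853, z_{0.74} = 0.6433.
So -0.64 = μ − 0.3853σ and -0.26 = μ + 0.6433σ.
Subtracting: σ = (-0.26 − -0.64)/(0.6433 − (-0.3853)) = 0.37.
Then μ = -0.64 − (-0.3853)·0.37 = -0.50.

μ = -0.50, σ = 0.37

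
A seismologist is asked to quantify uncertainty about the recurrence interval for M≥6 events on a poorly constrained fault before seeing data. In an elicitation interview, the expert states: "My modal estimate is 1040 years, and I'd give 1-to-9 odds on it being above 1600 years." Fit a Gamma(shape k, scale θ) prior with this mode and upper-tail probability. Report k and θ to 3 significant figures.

Gamma(k,θ) with k>1 has mode (k−1)θ, so θ = 1040/(k−1).
Need P(X < 1600) = 0.9 with θ tied to k this way. Start at k = 2, θ = 1040: P(X<1600) ≈ 0.455.
Too low — raise k to concentrate. Iterating converges to k ≈ 11.1.
Then θ = 1040/(11.1−1) ≈ 103.

k ≈ 11.1, θ ≈ 103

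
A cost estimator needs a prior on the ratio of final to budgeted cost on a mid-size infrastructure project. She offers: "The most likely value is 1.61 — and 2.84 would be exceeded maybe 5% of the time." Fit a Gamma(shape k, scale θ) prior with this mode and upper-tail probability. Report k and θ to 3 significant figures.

Gamma(k,θ) with k>1 has mode (k−1)θ, so θ = 1.61/(k−1).
Need P(X < 2.84) = 0.95 with θ tied to k this way. Start at k = 2, θ = 1.61: P(X<2.84) ≈ 0.526.
Too low — raise k to concentrate. Iterating converges to k ≈ 9.66.
Then θ = 1.61/(9.66−1) ≈ 0.186.

k ≈ 9.66, θ ≈ 0.186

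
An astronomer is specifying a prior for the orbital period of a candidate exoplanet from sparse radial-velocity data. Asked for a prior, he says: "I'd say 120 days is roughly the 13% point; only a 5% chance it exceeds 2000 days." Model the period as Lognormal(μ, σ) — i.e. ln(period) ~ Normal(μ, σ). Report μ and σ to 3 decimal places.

If T ~ Lognormal(μ,σ) then ln T ~ Normal(μ,σ), so the p-quantile of ln T is μ + z_p·σ.
ln(120) = 4.787 and ln(2000) = 7.601; z_{0.13} = -1.126, z_{0.95} = 1.645.
σ = (7.601 − 4.787)/(1.645 − (-1.126)) = 1.015.
μ = 4.787 − (-1.126)·1.015 = 5.931.

μ ≈ 5.931, σ ≈ 1.015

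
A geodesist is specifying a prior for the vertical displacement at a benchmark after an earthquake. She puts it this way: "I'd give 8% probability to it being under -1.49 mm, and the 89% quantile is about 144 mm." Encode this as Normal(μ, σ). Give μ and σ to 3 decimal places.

For Normal(μ,σ), the p-quantile is μ + z_p·σ. Here z_{0.08} = -1.405, z_{0.89} = 1.227.
So -1.49 = μ − 1.405σ and 144 = μ + 1.227σ.
Subtracting: σ = (144 − -1.49)/(1.227 − (-1.405)) = 55.286.
Then μ = -1.49 − (-1.405)·55.286 = 76.190.

μ = 76.190, σ = 55.286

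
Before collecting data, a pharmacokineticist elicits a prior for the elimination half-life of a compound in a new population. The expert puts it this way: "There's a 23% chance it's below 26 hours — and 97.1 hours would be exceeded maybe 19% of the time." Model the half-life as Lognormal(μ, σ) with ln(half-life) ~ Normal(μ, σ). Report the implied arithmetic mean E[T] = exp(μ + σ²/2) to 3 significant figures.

E[T] ≈ 66.2 hours

If T ~ Lognormal(μ,σ) then ln T ~ Normal(μ,σ), so the p-quantile of ln T is μ + z_p·σ.
ln(26) = 3.258 and ln(97.1) = 4.576; z_{0.23} = -0.7388, z_{0.81} = 0.8779.
σ = (4.576 − 3.258)/(0.8779 − (-0.7388)) = 0.815.
μ = 3.258 − (-0.7388)·0.815 = 3.860.
E[T] = exp(μ + σ²/2) = exp(3.860 + 0.3321) = 66.2 hours.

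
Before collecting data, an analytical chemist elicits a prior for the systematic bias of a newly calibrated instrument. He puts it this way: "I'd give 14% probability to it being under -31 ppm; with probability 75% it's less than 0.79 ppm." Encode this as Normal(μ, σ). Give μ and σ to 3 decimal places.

For Normal(μ,σ), the p-quantile is μ + z_p·σ. Here z_{0.14} = -1.08, z_{0.75} = 0.6745.
So -31 = μ − 1.08σ and 0.79 = μ + 0.6745σ.
Subtracting: σ = (0.79 − -31)/(0.6745 − (-1.08)) = 18.116.
Then μ = -31 − (-1.08)·18.116 = -11.429.

μ = -11.429, σ = 18.116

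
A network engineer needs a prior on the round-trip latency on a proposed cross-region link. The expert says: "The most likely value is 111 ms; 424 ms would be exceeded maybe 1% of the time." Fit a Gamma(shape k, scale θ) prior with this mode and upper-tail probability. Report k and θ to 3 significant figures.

k ≈ 3.36, θ ≈ 47.1

Gamma(k,θ) with k>1 has mode (k−1)θ, so θ = 111/(k−1).
Need P(X < 424) = 0.99 with θ tied to k this way. Start at k = 2, θ = 111: P(X<424) ≈ 0.894.
Too low — raise k to concentrate. Iterating converges to k ≈ 3.36.
Then θ = 111/(3.36−1) ≈ 47.1.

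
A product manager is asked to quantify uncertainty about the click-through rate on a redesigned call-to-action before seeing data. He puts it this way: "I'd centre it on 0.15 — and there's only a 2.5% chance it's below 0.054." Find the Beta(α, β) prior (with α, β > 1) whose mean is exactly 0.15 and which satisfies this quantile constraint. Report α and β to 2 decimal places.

With mean 0.15 fixed, write α = 0.15s, β = 0.85s where s = α+β.
Need P(θ < 0.054) = 0.025 under Beta(0.15s, 0.85s). Normal approximation: (q−m)/√(m(1−m)/s) ≈ z_{0.025} = -1.96, so s ≈ 0.15·0.85·(-1.96)²/(0.054−0.15)² = 53.1.
At s = 53.1: P(θ<0.054) ≈ 0.007. Adjusting to match 0.025 gives s ≈ 35.08.
So α = 0.15·35.08 ≈ 5.26, β = 0.85·35.08 ≈ 29.81.

α ≈ 5.26, β ≈ 29.81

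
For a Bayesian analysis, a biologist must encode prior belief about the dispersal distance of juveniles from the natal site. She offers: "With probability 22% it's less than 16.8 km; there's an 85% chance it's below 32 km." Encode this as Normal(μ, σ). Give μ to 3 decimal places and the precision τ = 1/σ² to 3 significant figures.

μ = 23.290, τ = 0.0142

The p-quantile of Normal(μ,σ) is μ + z_p·σ, with z_{0.22} = -0.7722 and z_{0.85} = 1.036.
Eliminate σ: μ = (z₂·x₁ − z₁·x₂)/(z₂ − z₁) = (1.036·16.8 − (-0.7722)·32)/1.809 = 23.290.
Then σ = (x₂ − x₁)/(z₂ − z₁) = (32 − 16.8)/1.809 = 8.404.
Precision τ = 1/σ² = 1/8.404² = 0.0142.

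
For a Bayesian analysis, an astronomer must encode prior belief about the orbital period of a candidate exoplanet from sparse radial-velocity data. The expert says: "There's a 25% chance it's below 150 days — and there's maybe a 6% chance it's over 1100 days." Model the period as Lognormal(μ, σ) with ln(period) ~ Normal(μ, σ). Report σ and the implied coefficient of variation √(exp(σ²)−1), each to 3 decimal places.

σ ≈ 0.894, CV ≈ 1.106

If T ~ Lognormal(μ,σ) then ln T ~ Normal(μ,σ), so the p-quantile of ln T is μ + z_p·σ.
ln(150) = 5.011 and ln(1100) = 7.003; z_{0.25} = -0.6745, z_{0.94} = 1.555.
σ = (7.003 − 5.011)/(1.555 − (-0.6745)) = 0.894.
μ = 5.011 − (-0.6745)·0.894 = 5.613.
CV = √(exp(σ²)−1) = √(exp(0.7988)−1) = 1.106.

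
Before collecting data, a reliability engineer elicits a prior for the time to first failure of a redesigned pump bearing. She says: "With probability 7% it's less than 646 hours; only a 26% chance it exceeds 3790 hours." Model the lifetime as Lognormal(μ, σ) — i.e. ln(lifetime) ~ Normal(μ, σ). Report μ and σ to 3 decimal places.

μ ≈ 7.703, σ ≈ 0.835

If T ~ Lognormal(μ,σ) then ln T ~ Normal(μ,σ), so the p-quantile of ln T is μ + z_p·σ.
ln(646) = 6.471 and ln(3790) = 8.24; z_{0.07} = -1.476, z_{0.74} = 0.6433.
σ = (8.24 − 6.471)/(0.6433 − (-1.476)) = 0.835.
μ = 6.471 − (-1.476)·0.835 = 7.703.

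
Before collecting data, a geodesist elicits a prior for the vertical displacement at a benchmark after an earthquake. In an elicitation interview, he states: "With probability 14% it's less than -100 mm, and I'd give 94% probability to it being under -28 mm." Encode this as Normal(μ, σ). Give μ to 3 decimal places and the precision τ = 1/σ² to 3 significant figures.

μ = -70.482, τ = 0.00134

The p-quantile of Normal(μ,σ) is μ + z_p·σ, with z_{0.14} = -1.08 and z_{0.94} = 1.555.
Eliminate σ: μ = (z₂·x₁ − z₁·x₂)/(z₂ − z₁) = (1.555·-100 − (-1.08)·-28)/2.635 = -70.482.
Then σ = (x₂ − x₁)/(z₂ − z₁) = (-28 − -100)/2.635 = 27.324.
Precision τ = 1/σ² = 1/27.32² = 0.00134.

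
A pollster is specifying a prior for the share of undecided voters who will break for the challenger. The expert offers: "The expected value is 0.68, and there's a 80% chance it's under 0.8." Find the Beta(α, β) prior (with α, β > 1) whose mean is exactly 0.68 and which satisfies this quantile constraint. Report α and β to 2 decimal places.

With mean 0.68 fixed, write α = 0.68s, β = 0.32s where s = α+β.
Need P(θ < 0.8) = 0.8 under Beta(0.68s, 0.32s). Normal approximation: (q−m)/√(m(1−m)/s) ≈ z_{0.8} = 0.842, so s ≈ 0.68·0.32·(0.842)²/(0.8−0.68)² = 10.7.
At s = 10.7: P(θ<0.8) ≈ 0.795. Adjusting to match 0.8 gives s ≈ 11.11.
So α = 0.68·11.11 ≈ 7.55, β = 0.32·11.11 ≈ 3.55.

α ≈ 7.55, β ≈ 3.55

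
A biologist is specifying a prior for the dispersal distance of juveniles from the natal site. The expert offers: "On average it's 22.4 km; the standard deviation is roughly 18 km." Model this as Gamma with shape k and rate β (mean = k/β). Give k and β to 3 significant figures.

For Gamma(k, rate β): mean = k/β, variance = k/β², so CV = 1/√k.
CV = SD/mean = 18/22.4 = 0.8036, hence k = 1/CV² = 1.55.
Then β = k/mean = 1.55/22.4 = 0.0691.

k ≈ 1.55, β ≈ 0.0691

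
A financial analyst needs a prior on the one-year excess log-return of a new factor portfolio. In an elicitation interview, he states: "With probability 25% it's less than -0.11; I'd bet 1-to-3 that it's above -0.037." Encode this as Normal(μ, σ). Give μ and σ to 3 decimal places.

μ = -0.073, σ = 0.054

For Normal(μ,σ), the p-quantile is μ + z_p·σ. Here z_{0.25} = -0.6745, z_{0.75} = 0.6745.
So -0.11 = μ − 0.6745σ and -0.037 = μ + 0.6745σ.
Subtracting: σ = (-0.037 − -0.11)/(0.6745 − (-0.6745)) = 0.054.
Then μ = -0.11 − (-0.6745)·0.054 = -0.073.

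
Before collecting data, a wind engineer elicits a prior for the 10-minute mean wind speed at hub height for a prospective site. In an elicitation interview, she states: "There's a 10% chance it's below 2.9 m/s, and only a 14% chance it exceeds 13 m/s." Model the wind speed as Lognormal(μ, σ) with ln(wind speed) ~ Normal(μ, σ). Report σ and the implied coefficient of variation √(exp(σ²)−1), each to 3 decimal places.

If T ~ Lognormal(μ,σ) then ln T ~ Normal(μ,σ), so the p-quantile of ln T is μ + z_p·σ.
ln(2.9) = 1.065 and ln(13) = 2.565; z_{0.1} = -1.282, z_{0.86} = 1.08.
σ = (2.565 − 1.065)/(1.08 − (-1.282)) = 0.635.
μ = 1.065 − (-1.282)·0.635 = 1.879.
CV = √(exp(σ²)−1) = √(exp(0.4035)−1) = 0.705.

σ ≈ 0.635, CV ≈ 0.705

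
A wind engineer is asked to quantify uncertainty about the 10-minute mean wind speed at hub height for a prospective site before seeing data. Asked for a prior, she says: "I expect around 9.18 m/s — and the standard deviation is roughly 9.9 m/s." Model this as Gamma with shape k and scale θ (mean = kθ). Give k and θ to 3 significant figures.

k ≈ 0.86, θ ≈ 10.7

For Gamma(k, scale θ): mean = kθ, variance = kθ², so CV = 1/√k.
CV = SD/mean = 9.9/9.18 = 1.078, hence k = 1/CV² = 0.86.
Then θ = mean/k = 9.18/0.86 = 10.7.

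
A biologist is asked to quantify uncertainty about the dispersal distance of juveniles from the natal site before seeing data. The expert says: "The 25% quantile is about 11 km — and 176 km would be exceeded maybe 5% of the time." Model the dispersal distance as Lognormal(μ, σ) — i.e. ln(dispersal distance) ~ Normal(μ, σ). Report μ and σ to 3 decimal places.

μ ≈ 3.204, σ ≈ 1.195

If T ~ Lognormal(μ,σ) then ln T ~ Normal(μ,σ), so the p-quantile of ln T is μ + z_p·σ.
ln(11) = 2.398 and ln(176) = 5.17; z_{0.25} = -0.6745, z_{0.95} = 1.645.
σ = (5.17 − 2.398)/(1.645 − (-0.6745)) = 1.195.
μ = 2.398 − (-0.6745)·1.195 = 3.204.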